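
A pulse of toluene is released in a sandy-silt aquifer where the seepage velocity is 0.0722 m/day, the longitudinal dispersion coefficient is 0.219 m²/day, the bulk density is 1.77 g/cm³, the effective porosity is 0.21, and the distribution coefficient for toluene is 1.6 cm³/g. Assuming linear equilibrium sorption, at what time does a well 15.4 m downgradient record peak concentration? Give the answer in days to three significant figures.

2540 days

Retardation factor R = 1 + ρ_b·K_d/n = 1 + 1.77 × 1.6/0.21 = 14.49.
Sorption retards both mechanisms: v_R = v/R = 0.004983 m/day, D_R = D/R = 0.01511 m²/day.
Peak time from v_R²t² + 2D_R t − x² = 0: t = (√(D_R² + v_R²x²) − D_R)/v_R².
√(D_R² + v_R²x²) = √(0.01511² + 0.004983² × 15.4²) = 0.07821; v_R² = 2.483e-05.
t = (0.07821 − 0.01511)/2.483e-05 = 2540 days.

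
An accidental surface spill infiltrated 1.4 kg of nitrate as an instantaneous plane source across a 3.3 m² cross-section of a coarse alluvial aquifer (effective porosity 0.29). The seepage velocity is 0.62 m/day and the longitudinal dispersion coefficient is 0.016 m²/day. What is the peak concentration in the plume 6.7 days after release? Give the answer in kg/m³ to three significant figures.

The peak of an instantaneous 1D plume sits at x = vt; there the Gaussian factor is 1 and C_max = M/(n_e·A·√(4πDt)), where n_e·A is the pore area the mass is dissolved in.
√(4πDt) = √(4π × 0.016 × 6.7) = 1.161 m, so C_max = 1.4/(0.29 × 3.3 × 1.161) = 1.26 kg/m³.

1.26 kg/m³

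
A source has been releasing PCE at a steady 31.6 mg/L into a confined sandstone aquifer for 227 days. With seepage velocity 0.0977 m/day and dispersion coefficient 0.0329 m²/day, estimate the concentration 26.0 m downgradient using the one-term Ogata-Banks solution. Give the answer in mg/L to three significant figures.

5.10 mg/L

For a continuous step input, C/C₀ ≈ ½·erfc((x−vt)/(2√(Dt))).
vt = 0.0977 × 227 = 22.1779 m and 2√(Dt) = 2√(0.0329 × 227) = 5.466 m.
Argument (x−vt)/(2√(Dt)) = (26.0 − 22.1779)/5.466 = 0.6992; ½·erfc(0.6992) = 0.1614.
C = 31.6 × 0.1614 = 5.10 mg/L.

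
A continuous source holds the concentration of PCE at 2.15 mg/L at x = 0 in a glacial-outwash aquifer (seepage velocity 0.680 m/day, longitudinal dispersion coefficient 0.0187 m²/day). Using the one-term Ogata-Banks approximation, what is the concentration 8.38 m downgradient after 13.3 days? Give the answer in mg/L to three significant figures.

1.78 mg/L

For a continuous step input, C/C₀ ≈ ½·erfc((x−vt)/(2√(Dt))).
vt = 0.680 × 13.3 = 9.044 m and 2√(Dt) = 2√(0.0187 × 13.3) = 0.9974 m.
Argument (x−vt)/(2√(Dt)) = (8.38 − 9.044)/0.9974 = -0.6657; ½·erfc(-0.6657) = 0.8268.
C = 2.15 × 0.8268 = 1.78 mg/L.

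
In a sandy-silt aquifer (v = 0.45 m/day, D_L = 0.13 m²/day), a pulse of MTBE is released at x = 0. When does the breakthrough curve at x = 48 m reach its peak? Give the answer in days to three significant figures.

For the 1D instantaneous-source solution, setting ∂C/∂t = 0 at fixed x gives v²t² + 2Dt − x² = 0, so t = (√(D² + v²x²) − D)/v².
√(D² + v²x²) = √(0.13² + 0.45² × 48²) = 21.60; v² = 0.2025.
t = (21.60 − 0.13)/0.2025 = 106 days (vs. the pure-advection estimate x/v = 107 d).

106 days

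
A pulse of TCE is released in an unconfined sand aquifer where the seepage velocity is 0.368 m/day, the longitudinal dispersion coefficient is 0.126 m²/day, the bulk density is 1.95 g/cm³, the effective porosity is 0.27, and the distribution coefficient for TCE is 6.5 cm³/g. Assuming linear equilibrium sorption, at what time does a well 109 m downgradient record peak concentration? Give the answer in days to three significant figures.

Retardation factor R = 1 + ρ_b·K_d/n = 1 + 1.95 × 6.5/0.27 = 47.94.
Sorption retards both mechanisms: v_R = v/R = 0.007676 m/day, D_R = D/R = 0.002628 m²/day.
Peak time from v_R²t² + 2D_R t − x² = 0: t = (√(D_R² + v_R²x²) − D_R)/v_R².
√(D_R² + v_R²x²) = √(0.002628² + 0.007676² × 109²) = 0.8367; v_R² = 5.892e-05.
t = (0.8367 − 0.002628)/5.892e-05 = 14200 days.

14200 days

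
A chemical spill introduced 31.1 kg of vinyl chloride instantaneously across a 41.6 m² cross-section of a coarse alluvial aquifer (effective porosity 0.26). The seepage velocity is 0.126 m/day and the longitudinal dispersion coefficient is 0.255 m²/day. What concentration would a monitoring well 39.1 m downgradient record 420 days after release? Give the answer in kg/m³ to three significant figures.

0.0502 kg/m³

For an instantaneous plane source, C(x,t) = M/(n_e·A·√(4πDt)) · exp(−(x−vt)²/(4Dt)), with n_e·A the pore (flow) area.
Plume center vt = 0.126 × 420 = 52.92 m, so the well at 39.1 m is 13.82 m upgradient of the peak.
√(4πDt) = 36.69 m, giving peak height M/(n_e·A·√(4πDt)) = 31.1/(0.26 × 41.6 × 36.69) = 0.07837 kg/m³.
(x−vt)²/(4Dt) = (-13.82)²/(4 × 0.255 × 420) = 0.4458; exp(−0.4458) = 0.6403.
C = 0.07837 × 0.6403 = 0.0502 kg/m³.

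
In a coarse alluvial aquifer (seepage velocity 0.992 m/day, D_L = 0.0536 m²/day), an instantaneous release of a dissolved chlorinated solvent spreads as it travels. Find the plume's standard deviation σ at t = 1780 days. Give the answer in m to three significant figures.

13.8 m

Dispersive spreading gives a Gaussian with σ² = 2Dt; advection only shifts the center.
σ = √(2 × 0.0536 × 1780) = 13.8 m.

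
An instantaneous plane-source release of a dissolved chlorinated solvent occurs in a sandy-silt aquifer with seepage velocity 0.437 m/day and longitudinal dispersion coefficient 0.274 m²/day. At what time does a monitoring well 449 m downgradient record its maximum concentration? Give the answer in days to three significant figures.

For the 1D instantaneous-source solution, setting ∂C/∂t = 0 at fixed x gives v²t² + 2Dt − x² = 0, so t = (√(D² + v²x²) − D)/v².
√(D² + v²x²) = √(0.274² + 0.437² × 449²) = 196.2; v² = 0.190969.
t = (196.2 − 0.274)/0.190969 = 1030 days (vs. the pure-advection estimate x/v = 1030 d).

1030 days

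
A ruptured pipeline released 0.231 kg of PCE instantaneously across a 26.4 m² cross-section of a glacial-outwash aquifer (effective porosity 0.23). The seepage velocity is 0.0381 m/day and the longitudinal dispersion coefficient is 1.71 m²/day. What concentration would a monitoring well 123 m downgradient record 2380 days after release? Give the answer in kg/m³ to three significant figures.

0.000158 kg/m³

For an instantaneous plane source, C(x,t) = M/(n_e·A·√(4πDt)) · exp(−(x−vt)²/(4Dt)), with n_e·A the pore (flow) area.
Plume center vt = 0.0381 × 2380 = 90.678 m, so the well at 123 m is 32.322 m downgradient of the peak.
√(4πDt) = 226.1 m, giving peak height M/(n_e·A·√(4πDt)) = 0.231/(0.23 × 26.4 × 226.1) = 0.0001683 kg/m³.
(x−vt)²/(4Dt) = (32.322)²/(4 × 1.71 × 2380) = 0.06417; exp(−0.06417) = 0.9378.
C = 0.0001683 × 0.9378 = 0.000158 kg/m³.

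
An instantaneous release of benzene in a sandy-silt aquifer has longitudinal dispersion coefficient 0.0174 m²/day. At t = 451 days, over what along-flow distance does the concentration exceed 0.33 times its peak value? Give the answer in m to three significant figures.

The plume is Gaussian with σ = √(2Dt) = √(2 × 0.0174 × 451) = 3.962 m.
C/C_peak = exp(−Δx²/(2σ²)) = 0.33 ⇒ Δx = σ·√(−2 ln 0.33) = 3.962 × 1.489 = 5.899 m.
Width = 2Δx = 11.8 m.

11.8 m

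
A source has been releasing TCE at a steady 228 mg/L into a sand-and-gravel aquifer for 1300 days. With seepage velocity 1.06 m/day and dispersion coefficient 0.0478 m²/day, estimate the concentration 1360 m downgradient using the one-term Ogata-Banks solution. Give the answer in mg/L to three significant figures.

For a continuous step input, C/C₀ ≈ ½·erfc((x−vt)/(2√(Dt))).
vt = 1.06 × 1300 = 1378 m and 2√(Dt) = 2√(0.0478 × 1300) = 15.77 m.
Argument (x−vt)/(2√(Dt)) = (1360 − 1378)/15.77 = -1.141; ½·erfc(-1.141) = 0.9467.
C = 228 × 0.9467 = 216 mg/L.

216 mg/L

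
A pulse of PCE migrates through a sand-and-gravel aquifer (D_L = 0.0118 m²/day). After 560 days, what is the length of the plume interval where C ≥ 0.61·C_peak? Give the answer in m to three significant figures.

The plume is Gaussian with σ = √(2Dt) = √(2 × 0.0118 × 560) = 3.635 m.
C/C_peak = exp(−Δx²/(2σ²)) = 0.61 ⇒ Δx = σ·√(−2 ln 0.61) = 3.635 × 0.9943 = 3.614 m.
Width = 2Δx = 7.23 m.

7.23 m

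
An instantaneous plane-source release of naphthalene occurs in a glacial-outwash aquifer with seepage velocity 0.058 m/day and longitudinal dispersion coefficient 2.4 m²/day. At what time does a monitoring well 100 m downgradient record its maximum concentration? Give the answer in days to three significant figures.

1150 days

For the 1D instantaneous-source solution, setting ∂C/∂t = 0 at fixed x gives v²t² + 2Dt − x² = 0, so t = (√(D² + v²x²) − D)/v².
√(D² + v²x²) = √(2.4² + 0.058² × 100²) = 6.277; v² = 0.003364.
t = (6.277 − 2.4)/0.003364 = 1150 days (vs. the pure-advection estimate x/v = 1720 d).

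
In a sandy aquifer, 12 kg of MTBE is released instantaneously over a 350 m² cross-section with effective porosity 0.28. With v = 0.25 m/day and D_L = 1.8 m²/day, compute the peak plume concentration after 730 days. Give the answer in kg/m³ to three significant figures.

0.000953 kg/m³

The peak of an instantaneous 1D plume sits at x = vt; there the Gaussian factor is 1 and C_max = M/(n_e·A·√(4πDt)), where n_e·A is the pore area the mass is dissolved in.
√(4πDt) = √(4π × 1.8 × 730) = 128.5 m, so C_max = 12/(0.28 × 350 × 128.5) = 0.000953 kg/m³.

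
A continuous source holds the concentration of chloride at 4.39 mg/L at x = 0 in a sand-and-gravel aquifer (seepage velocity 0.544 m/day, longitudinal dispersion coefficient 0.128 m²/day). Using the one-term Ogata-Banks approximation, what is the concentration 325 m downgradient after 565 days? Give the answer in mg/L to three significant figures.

0.313 mg/L

For a continuous step input, C/C₀ ≈ ½·erfc((x−vt)/(2√(Dt))).
vt = 0.544 × 565 = 307.36 m and 2√(Dt) = 2√(0.128 × 565) = 17.01 m.
Argument (x−vt)/(2√(Dt)) = (325 − 307.36)/17.01 = 1.037; ½·erfc(1.037) = 0.07125.
C = 4.39 × 0.07125 = 0.313 mg/L.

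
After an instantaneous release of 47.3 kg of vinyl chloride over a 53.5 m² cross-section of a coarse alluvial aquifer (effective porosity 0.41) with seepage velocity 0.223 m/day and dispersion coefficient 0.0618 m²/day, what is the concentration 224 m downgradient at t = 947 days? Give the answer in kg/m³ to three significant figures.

0.0394 kg/m³

For an instantaneous plane source, C(x,t) = M/(n_e·A·√(4πDt)) · exp(−(x−vt)²/(4Dt)), with n_e·A the pore (flow) area.
Plume center vt = 0.223 × 947 = 211.181 m, so the well at 224 m is 12.819 m downgradient of the peak.
√(4πDt) = 27.12 m, giving peak height M/(n_e·A·√(4πDt)) = 47.3/(0.41 × 53.5 × 27.12) = 0.07951 kg/m³.
(x−vt)²/(4Dt) = (12.819)²/(4 × 0.0618 × 947) = 0.7020; exp(−0.7020) = 0.4956.
C = 0.07951 × 0.4956 = 0.0394 kg/m³.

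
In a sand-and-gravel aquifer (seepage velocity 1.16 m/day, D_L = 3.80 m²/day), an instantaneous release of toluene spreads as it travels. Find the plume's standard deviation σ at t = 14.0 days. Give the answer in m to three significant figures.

10.3 m

Dispersive spreading gives a Gaussian with σ² = 2Dt; advection only shifts the center.
σ = √(2 × 3.80 × 14.0) = 10.3 m.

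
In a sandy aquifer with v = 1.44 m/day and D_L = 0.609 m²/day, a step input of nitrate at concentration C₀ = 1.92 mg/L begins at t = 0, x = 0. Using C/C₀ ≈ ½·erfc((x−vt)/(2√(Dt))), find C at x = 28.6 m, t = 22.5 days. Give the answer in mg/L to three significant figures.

For a continuous step input, C/C₀ ≈ ½·erfc((x−vt)/(2√(Dt))).
vt = 1.44 × 22.5 = 32.4 m and 2√(Dt) = 2√(0.609 × 22.5) = 7.403 m.
Argument (x−vt)/(2√(Dt)) = (28.6 − 32.4)/7.403 = -0.5133; ½·erfc(-0.5133) = 0.7661.
C = 1.92 × 0.7661 = 1.47 mg/L.

1.47 mg/L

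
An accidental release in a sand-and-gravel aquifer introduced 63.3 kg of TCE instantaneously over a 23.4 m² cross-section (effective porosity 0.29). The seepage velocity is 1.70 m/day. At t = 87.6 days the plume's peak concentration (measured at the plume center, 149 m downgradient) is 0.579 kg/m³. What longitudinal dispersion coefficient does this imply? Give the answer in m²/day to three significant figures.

0.236 m²/day

At the plume center C_max = M/(n_e·A·√(4πDt)), so D = M²/(4πt·(n_e·A·C_max)²).
n_e·A·C_max = 0.29 × 23.4 × 0.579 = 3.929 kg/m.
D = 63.3²/(4π × 87.6 × 3.929²) = 0.236 m²/day.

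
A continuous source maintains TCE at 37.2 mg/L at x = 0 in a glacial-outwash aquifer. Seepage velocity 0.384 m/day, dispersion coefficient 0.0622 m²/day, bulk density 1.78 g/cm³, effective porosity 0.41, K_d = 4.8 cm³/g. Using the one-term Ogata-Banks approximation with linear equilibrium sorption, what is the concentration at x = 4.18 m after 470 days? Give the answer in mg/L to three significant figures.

37.0 mg/L

Retardation factor R = 1 + ρ_b·K_d/n = 1 + 1.78 × 4.8/0.41 = 21.84.
Sorption retards both mechanisms: v_R = v/R = 0.01758 m/day, D_R = D/R = 0.002848 m²/day.
v_R·t = 0.01758 × 470 = 8.2626 m; 2√(D_R t) = 2.314 m; argument = (4.18 − 8.2626)/2.314 = -1.764.
C = C₀ × ½·erfc(-1.764) = 37.2 × 0.9937 = 37.0 mg/L.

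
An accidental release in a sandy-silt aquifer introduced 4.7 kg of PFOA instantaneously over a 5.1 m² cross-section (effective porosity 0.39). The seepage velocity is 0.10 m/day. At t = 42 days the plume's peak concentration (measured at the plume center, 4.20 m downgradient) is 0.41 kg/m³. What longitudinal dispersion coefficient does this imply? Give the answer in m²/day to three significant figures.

At the plume center C_max = M/(n_e·A·√(4πDt)), so D = M²/(4πt·(n_e·A·C_max)²).
n_e·A·C_max = 0.39 × 5.1 × 0.41 = 0.8155 kg/m.
D = 4.7²/(4π × 42 × 0.8155²) = 0.0629 m²/day.

0.0629 m²/day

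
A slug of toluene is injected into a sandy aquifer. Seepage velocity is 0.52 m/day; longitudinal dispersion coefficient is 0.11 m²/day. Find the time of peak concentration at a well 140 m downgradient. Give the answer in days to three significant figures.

For the 1D instantaneous-source solution, setting ∂C/∂t = 0 at fixed x gives v²t² + 2Dt − x² = 0, so t = (√(D² + v²x²) − D)/v².
√(D² + v²x²) = √(0.11² + 0.52² × 140²) = 72.80; v² = 0.2704.
t = (72.80 − 0.11)/0.2704 = 269 days (vs. the pure-advection estimate x/v = 269 d).

269 days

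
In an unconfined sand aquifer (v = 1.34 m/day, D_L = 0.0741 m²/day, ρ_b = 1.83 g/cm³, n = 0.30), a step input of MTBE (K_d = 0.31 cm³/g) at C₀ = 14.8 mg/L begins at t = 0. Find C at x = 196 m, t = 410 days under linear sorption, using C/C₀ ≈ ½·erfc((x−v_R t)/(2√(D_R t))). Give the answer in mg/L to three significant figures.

Retardation factor R = 1 + ρ_b·K_d/n = 1 + 1.83 × 0.31/0.30 = 2.891.
Sorption retards both mechanisms: v_R = v/R = 0.4635 m/day, D_R = D/R = 0.02563 m²/day.
v_R·t = 0.4635 × 410 = 190.035 m; 2√(D_R t) = 6.483 m; argument = (196 − 190.035)/6.483 = 0.9201.
C = C₀ × ½·erfc(0.9201) = 14.8 × 0.09659 = 1.43 mg/L.

1.43 mg/L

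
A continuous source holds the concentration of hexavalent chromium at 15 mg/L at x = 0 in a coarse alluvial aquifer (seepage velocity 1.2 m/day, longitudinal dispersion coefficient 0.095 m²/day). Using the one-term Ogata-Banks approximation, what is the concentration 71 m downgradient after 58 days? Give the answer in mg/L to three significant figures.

5.05 mg/L

For a continuous step input, C/C₀ ≈ ½·erfc((x−vt)/(2√(Dt))).
vt = 1.2 × 58 = 69.6 m and 2√(Dt) = 2√(0.095 × 58) = 4.695 m.
Argument (x−vt)/(2√(Dt)) = (71 − 69.6)/4.695 = 0.2982; ½·erfc(0.2982) = 0.3366.
C = 15 × 0.3366 = 5.05 mg/L.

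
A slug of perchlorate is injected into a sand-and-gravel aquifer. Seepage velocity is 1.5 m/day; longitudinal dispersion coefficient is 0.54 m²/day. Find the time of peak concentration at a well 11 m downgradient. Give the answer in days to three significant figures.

7.10 days

For the 1D instantaneous-source solution, setting ∂C/∂t = 0 at fixed x gives v²t² + 2Dt − x² = 0, so t = (√(D² + v²x²) − D)/v².
√(D² + v²x²) = √(0.54² + 1.5² × 11²) = 16.51; v² = 2.25.
t = (16.51 − 0.54)/2.25 = 7.10 days (vs. the pure-advection estimate x/v = 7.33 d).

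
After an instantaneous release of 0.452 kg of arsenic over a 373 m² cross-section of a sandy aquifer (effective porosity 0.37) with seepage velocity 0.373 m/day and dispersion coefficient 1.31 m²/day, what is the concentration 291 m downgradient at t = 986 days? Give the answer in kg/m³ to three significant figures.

8.21e-06 kg/m³

For an instantaneous plane source, C(x,t) = M/(n_e·A·√(4πDt)) · exp(−(x−vt)²/(4Dt)), with n_e·A the pore (flow) area.
Plume center vt = 0.373 × 986 = 367.778 m, so the well at 291 m is 76.778 m upgradient of the peak.
√(4πDt) = 127.4 m, giving peak height M/(n_e·A·√(4πDt)) = 0.452/(0.37 × 373 × 127.4) = 2.571e-05 kg/m³.
(x−vt)²/(4Dt) = (-76.778)²/(4 × 1.31 × 986) = 1.141; exp(−1.141) = 0.3195.
C = 2.571e-05 × 0.3195 = 8.21e-06 kg/m³.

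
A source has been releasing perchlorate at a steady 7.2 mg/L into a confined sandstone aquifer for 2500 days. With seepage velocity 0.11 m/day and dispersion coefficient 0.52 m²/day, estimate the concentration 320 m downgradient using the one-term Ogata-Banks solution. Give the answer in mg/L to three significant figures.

For a continuous step input, C/C₀ ≈ ½·erfc((x−vt)/(2√(Dt))).
vt = 0.11 × 2500 = 275 m and 2√(Dt) = 2√(0.52 × 2500) = 72.11 m.
Argument (x−vt)/(2√(Dt)) = (320 − 275)/72.11 = 0.6240; ½·erfc(0.6240) = 0.1888.
C = 7.2 × 0.1888 = 1.36 mg/L.

1.36 mg/L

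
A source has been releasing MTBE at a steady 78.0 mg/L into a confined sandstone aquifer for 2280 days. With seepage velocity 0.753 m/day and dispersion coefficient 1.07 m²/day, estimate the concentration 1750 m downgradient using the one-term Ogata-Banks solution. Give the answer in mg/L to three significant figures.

For a continuous step input, C/C₀ ≈ ½·erfc((x−vt)/(2√(Dt))).
vt = 0.753 × 2280 = 1716.84 m and 2√(Dt) = 2√(1.07 × 2280) = 98.78 m.
Argument (x−vt)/(2√(Dt)) = (1750 − 1716.84)/98.78 = 0.3357; ½·erfc(0.3357) = 0.3175.
C = 78.0 × 0.3175 = 24.8 mg/L.

24.8 mg/L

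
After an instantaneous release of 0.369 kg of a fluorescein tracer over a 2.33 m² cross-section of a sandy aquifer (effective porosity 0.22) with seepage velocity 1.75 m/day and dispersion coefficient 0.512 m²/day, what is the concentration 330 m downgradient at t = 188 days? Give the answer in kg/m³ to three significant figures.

0.0206 kg/m³

For an instantaneous plane source, C(x,t) = M/(n_e·A·√(4πDt)) · exp(−(x−vt)²/(4Dt)), with n_e·A the pore (flow) area.
Plume center vt = 1.75 × 188 = 329 m, so the well at 330 m is 1 m downgradient of the peak.
√(4πDt) = 34.78 m, giving peak height M/(n_e·A·√(4πDt)) = 0.369/(0.22 × 2.33 × 34.78) = 0.02070 kg/m³.
(x−vt)²/(4Dt) = (1)²/(4 × 0.512 × 188) = 0.002597; exp(−0.002597) = 0.9974.
C = 0.02070 × 0.9974 = 0.0206 kg/m³.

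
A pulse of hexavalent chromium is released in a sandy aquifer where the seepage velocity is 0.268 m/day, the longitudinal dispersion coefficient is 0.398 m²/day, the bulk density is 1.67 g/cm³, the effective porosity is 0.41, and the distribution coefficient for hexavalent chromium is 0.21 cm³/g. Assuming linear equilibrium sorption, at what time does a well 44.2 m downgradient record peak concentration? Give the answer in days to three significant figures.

Retardation factor R = 1 + ρ_b·K_d/n = 1 + 1.67 × 0.21/0.41 = 1.855.
Sorption retards both mechanisms: v_R = v/R = 0.1445 m/day, D_R = D/R = 0.2146 m²/day.
Peak time from v_R²t² + 2D_R t − x² = 0: t = (√(D_R² + v_R²x²) − D_R)/v_R².
√(D_R² + v_R²x²) = √(0.2146² + 0.1445² × 44.2²) = 6.391; v_R² = 0.02088.
t = (6.391 − 0.2146)/0.02088 = 296 days.

296 days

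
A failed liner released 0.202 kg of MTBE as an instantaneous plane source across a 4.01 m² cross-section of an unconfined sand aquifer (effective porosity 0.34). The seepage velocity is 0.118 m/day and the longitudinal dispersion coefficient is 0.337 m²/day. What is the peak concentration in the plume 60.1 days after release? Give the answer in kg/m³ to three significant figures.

0.00929 kg/m³

The peak of an instantaneous 1D plume sits at x = vt; there the Gaussian factor is 1 and C_max = M/(n_e·A·√(4πDt)), where n_e·A is the pore area the mass is dissolved in.
√(4πDt) = √(4π × 0.337 × 60.1) = 15.95 m, so C_max = 0.202/(0.34 × 4.01 × 15.95) = 0.00929 kg/m³.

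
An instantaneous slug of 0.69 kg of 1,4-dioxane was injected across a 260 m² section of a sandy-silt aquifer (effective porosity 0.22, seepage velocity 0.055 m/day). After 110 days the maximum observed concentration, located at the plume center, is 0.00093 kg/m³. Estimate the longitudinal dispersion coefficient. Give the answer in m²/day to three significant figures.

0.122 m²/day

At the plume center C_max = M/(n_e·A·√(4πDt)), so D = M²/(4πt·(n_e·A·C_max)²).
n_e·A·C_max = 0.22 × 260 × 0.00093 = 0.05320 kg/m.
D = 0.69²/(4π × 110 × 0.05320²) = 0.122 m²/day.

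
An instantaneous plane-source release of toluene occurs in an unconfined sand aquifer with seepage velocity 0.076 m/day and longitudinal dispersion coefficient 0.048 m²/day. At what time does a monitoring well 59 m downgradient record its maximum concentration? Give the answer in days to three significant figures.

768 days

For the 1D instantaneous-source solution, setting ∂C/∂t = 0 at fixed x gives v²t² + 2Dt − x² = 0, so t = (√(D² + v²x²) − D)/v².
√(D² + v²x²) = √(0.048² + 0.076² × 59²) = 4.484; v² = 0.005776.
t = (4.484 − 0.048)/0.005776 = 768 days (vs. the pure-advection estimate x/v = 776 d).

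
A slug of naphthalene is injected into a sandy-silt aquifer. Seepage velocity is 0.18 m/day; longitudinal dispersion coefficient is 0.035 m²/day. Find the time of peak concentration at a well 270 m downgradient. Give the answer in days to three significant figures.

For the 1D instantaneous-source solution, setting ∂C/∂t = 0 at fixed x gives v²t² + 2Dt − x² = 0, so t = (√(D² + v²x²) − D)/v².
√(D² + v²x²) = √(0.035² + 0.18² × 270²) = 48.60; v² = 0.0324.
t = (48.60 − 0.035)/0.0324 = 1500 days (vs. the pure-advection estimate x/v = 1500 d).

1500 days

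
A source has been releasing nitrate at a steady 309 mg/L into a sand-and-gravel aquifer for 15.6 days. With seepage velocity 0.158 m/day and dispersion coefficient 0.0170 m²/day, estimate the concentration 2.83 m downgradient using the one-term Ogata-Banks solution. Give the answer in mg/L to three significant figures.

95.2 mg/L

For a continuous step input, C/C₀ ≈ ½·erfc((x−vt)/(2√(Dt))).
vt = 0.158 × 15.6 = 2.4648 m and 2√(Dt) = 2√(0.0170 × 15.6) = 1.030 m.
Argument (x−vt)/(2√(Dt)) = (2.83 − 2.4648)/1.030 = 0.3546; ½·erfc(0.3546) = 0.3080.
C = 309 × 0.3080 = 95.2 mg/L.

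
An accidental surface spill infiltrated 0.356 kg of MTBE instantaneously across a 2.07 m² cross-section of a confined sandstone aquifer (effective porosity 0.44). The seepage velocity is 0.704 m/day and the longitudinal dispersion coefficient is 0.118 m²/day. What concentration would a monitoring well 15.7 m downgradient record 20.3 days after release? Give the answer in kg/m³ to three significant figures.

For an instantaneous plane source, C(x,t) = M/(n_e·A·√(4πDt)) · exp(−(x−vt)²/(4Dt)), with n_e·A the pore (flow) area.
Plume center vt = 0.704 × 20.3 = 14.2912 m, so the well at 15.7 m is 1.4088 m downgradient of the peak.
√(4πDt) = 5.486 m, giving peak height M/(n_e·A·√(4πDt)) = 0.356/(0.44 × 2.07 × 5.486) = 0.07125 kg/m³.
(x−vt)²/(4Dt) = (1.4088)²/(4 × 0.118 × 20.3) = 0.2071; exp(−0.2071) = 0.8129.
C = 0.07125 × 0.8129 = 0.0579 kg/m³.

0.0579 kg/m³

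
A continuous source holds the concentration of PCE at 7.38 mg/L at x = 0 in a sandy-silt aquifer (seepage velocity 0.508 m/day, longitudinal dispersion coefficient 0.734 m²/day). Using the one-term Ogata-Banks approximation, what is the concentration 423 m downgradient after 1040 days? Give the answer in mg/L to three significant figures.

7.35 mg/L

For a continuous step input, C/C₀ ≈ ½·erfc((x−vt)/(2√(Dt))).
vt = 0.508 × 1040 = 528.32 m and 2√(Dt) = 2√(0.734 × 1040) = 55.26 m.
Argument (x−vt)/(2√(Dt)) = (423 − 528.32)/55.26 = -1.906; ½·erfc(-1.906) = 0.9965.
C = 7.38 × 0.9965 = 7.35 mg/L.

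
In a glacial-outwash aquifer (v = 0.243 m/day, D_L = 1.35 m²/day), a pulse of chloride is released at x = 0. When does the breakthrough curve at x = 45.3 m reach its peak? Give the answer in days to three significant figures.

165 days

For the 1D instantaneous-source solution, setting ∂C/∂t = 0 at fixed x gives v²t² + 2Dt − x² = 0, so t = (√(D² + v²x²) − D)/v².
√(D² + v²x²) = √(1.35² + 0.243² × 45.3²) = 11.09; v² = 0.059049.
t = (11.09 − 1.35)/0.059049 = 165 days (vs. the pure-advection estimate x/v = 186 d).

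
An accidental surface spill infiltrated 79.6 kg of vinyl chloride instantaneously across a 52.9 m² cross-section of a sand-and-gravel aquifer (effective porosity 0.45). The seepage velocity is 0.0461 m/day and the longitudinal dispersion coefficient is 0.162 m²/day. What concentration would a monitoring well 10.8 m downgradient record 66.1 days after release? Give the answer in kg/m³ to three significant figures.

For an instantaneous plane source, C(x,t) = M/(n_e·A·√(4πDt)) · exp(−(x−vt)²/(4Dt)), with n_e·A the pore (flow) area.
Plume center vt = 0.0461 × 66.1 = 3.04721 m, so the well at 10.8 m is 7.75279 m downgradient of the peak.
√(4πDt) = 11.60 m, giving peak height M/(n_e·A·√(4πDt)) = 79.6/(0.45 × 52.9 × 11.60) = 0.2883 kg/m³.
(x−vt)²/(4Dt) = (7.75279)²/(4 × 0.162 × 66.1) = 1.403; exp(−1.403) = 0.2459.
C = 0.2883 × 0.2459 = 0.0709 kg/m³.

0.0709 kg/m³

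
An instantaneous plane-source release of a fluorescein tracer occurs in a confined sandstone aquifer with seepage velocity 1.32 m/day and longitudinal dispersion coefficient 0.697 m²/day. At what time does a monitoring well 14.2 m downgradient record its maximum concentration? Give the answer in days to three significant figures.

For the 1D instantaneous-source solution, setting ∂C/∂t = 0 at fixed x gives v²t² + 2Dt − x² = 0, so t = (√(D² + v²x²) − D)/v².
√(D² + v²x²) = √(0.697² + 1.32² × 14.2²) = 18.76; v² = 1.7424.
t = (18.76 − 0.697)/1.7424 = 10.4 days (vs. the pure-advection estimate x/v = 10.8 d).

10.4 days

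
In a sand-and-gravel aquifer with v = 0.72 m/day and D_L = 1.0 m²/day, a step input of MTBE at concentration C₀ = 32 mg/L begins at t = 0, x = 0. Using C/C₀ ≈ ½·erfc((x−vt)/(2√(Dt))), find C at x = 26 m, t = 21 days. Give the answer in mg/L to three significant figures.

1.49 mg/L

For a continuous step input, C/C₀ ≈ ½·erfc((x−vt)/(2√(Dt))).
vt = 0.72 × 21 = 15.12 m and 2√(Dt) = 2√(1.0 × 21) = 9.165 m.
Argument (x−vt)/(2√(Dt)) = (26 − 15.12)/9.165 = 1.187; ½·erfc(1.187) = 0.04661.
C = 32 × 0.04661 = 1.49 mg/L.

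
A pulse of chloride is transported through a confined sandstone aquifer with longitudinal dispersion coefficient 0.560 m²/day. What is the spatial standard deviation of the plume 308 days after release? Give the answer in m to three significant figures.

18.6 m

Dispersive spreading gives a Gaussian with σ² = 2Dt; advection only shifts the center.
σ = √(2 × 0.560 × 308) = 18.6 m.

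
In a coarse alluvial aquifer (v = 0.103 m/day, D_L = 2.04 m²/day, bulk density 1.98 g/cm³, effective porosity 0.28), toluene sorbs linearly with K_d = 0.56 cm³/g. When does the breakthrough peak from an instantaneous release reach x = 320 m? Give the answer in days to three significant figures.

14500 days

Retardation factor R = 1 + ρ_b·K_d/n = 1 + 1.98 × 0.56/0.28 = 4.960.
Sorption retards both mechanisms: v_R = v/R = 0.02077 m/day, D_R = D/R = 0.4113 m²/day.
Peak time from v_R²t² + 2D_R t − x² = 0: t = (√(D_R² + v_R²x²) − D_R)/v_R².
√(D_R² + v_R²x²) = √(0.4113² + 0.02077² × 320²) = 6.659; v_R² = 0.0004314.
t = (6.659 − 0.4113)/0.0004314 = 14500 days.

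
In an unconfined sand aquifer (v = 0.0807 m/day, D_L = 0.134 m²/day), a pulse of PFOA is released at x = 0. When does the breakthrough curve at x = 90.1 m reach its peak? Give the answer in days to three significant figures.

For the 1D instantaneous-source solution, setting ∂C/∂t = 0 at fixed x gives v²t² + 2Dt − x² = 0, so t = (√(D² + v²x²) − D)/v².
√(D² + v²x²) = √(0.134² + 0.0807² × 90.1²) = 7.272; v² = 0.00651249.
t = (7.272 − 0.134)/0.00651249 = 1100 days (vs. the pure-advection estimate x/v = 1120 d).

1100 days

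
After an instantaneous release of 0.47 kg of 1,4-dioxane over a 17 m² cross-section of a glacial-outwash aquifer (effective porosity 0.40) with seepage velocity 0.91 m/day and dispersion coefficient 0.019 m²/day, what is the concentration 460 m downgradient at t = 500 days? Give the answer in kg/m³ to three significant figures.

0.00328 kg/m³

For an instantaneous plane source, C(x,t) = M/(n_e·A·√(4πDt)) · exp(−(x−vt)²/(4Dt)), with n_e·A the pore (flow) area.
Plume center vt = 0.91 × 500 = 455 m, so the well at 460 m is 5 m downgradient of the peak.
√(4πDt) = 10.93 m, giving peak height M/(n_e·A·√(4πDt)) = 0.47/(0.40 × 17 × 10.93) = 0.006324 kg/m³.
(x−vt)²/(4Dt) = (5)²/(4 × 0.019 × 500) = 0.6579; exp(−0.6579) = 0.5179.
C = 0.006324 × 0.5179 = 0.00328 kg/m³.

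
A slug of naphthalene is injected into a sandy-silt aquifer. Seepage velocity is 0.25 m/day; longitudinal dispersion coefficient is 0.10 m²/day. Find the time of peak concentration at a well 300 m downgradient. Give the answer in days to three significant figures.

1200 days

For the 1D instantaneous-source solution, setting ∂C/∂t = 0 at fixed x gives v²t² + 2Dt − x² = 0, so t = (√(D² + v²x²) − D)/v².
√(D² + v²x²) = √(0.10² + 0.25² × 300²) = 75.00; v² = 0.0625.
t = (75.00 − 0.10)/0.0625 = 1200 days (vs. the pure-advection estimate x/v = 1200 d).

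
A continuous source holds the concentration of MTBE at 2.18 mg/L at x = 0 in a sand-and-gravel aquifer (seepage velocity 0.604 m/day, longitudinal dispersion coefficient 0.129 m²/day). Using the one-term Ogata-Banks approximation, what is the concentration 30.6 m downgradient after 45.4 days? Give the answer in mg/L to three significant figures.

0.385 mg/L

For a continuous step input, C/C₀ ≈ ½·erfc((x−vt)/(2√(Dt))).
vt = 0.604 × 45.4 = 27.4216 m and 2√(Dt) = 2√(0.129 × 45.4) = 4.840 m.
Argument (x−vt)/(2√(Dt)) = (30.6 − 27.4216)/4.840 = 0.6567; ½·erfc(0.6567) = 0.1765.
C = 2.18 × 0.1765 = 0.385 mg/L.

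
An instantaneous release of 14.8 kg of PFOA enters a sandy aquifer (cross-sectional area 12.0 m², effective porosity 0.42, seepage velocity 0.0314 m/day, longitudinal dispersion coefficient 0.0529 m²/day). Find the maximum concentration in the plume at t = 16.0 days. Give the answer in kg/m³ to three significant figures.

0.900 kg/m³

The peak of an instantaneous 1D plume sits at x = vt; there the Gaussian factor is 1 and C_max = M/(n_e·A·√(4πDt)), where n_e·A is the pore area the mass is dissolved in.
√(4πDt) = √(4π × 0.0529 × 16.0) = 3.261 m, so C_max = 14.8/(0.42 × 12.0 × 3.261) = 0.900 kg/m³.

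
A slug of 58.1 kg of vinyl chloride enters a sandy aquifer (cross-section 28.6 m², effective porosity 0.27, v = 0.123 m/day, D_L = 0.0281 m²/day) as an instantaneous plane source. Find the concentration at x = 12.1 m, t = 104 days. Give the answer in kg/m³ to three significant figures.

1.19 kg/m³

For an instantaneous plane source, C(x,t) = M/(n_e·A·√(4πDt)) · exp(−(x−vt)²/(4Dt)), with n_e·A the pore (flow) area.
Plume center vt = 0.123 × 104 = 12.792 m, so the well at 12.1 m is 0.692 m upgradient of the peak.
√(4πDt) = 6.060 m, giving peak height M/(n_e·A·√(4πDt)) = 58.1/(0.27 × 28.6 × 6.060) = 1.242 kg/m³.
(x−vt)²/(4Dt) = (-0.692)²/(4 × 0.0281 × 104) = 0.04096; exp(−0.04096) = 0.9599.
C = 1.242 × 0.9599 = 1.19 kg/m³.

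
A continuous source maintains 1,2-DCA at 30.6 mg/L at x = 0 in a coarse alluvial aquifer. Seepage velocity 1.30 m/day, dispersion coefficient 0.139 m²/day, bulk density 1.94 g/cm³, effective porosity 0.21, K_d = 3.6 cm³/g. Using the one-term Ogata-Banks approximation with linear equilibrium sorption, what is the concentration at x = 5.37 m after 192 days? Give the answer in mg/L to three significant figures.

Retardation factor R = 1 + ρ_b·K_d/n = 1 + 1.94 × 3.6/0.21 = 34.26.
Sorption retards both mechanisms: v_R = v/R = 0.03795 m/day, D_R = D/R = 0.004057 m²/day.
v_R·t = 0.03795 × 192 = 7.2864 m; 2√(D_R t) = 1.765 m; argument = (5.37 − 7.2864)/1.765 = -1.086.
C = C₀ × ½·erfc(-1.086) = 30.6 × 0.9377 = 28.7 mg/L.

28.7 mg/L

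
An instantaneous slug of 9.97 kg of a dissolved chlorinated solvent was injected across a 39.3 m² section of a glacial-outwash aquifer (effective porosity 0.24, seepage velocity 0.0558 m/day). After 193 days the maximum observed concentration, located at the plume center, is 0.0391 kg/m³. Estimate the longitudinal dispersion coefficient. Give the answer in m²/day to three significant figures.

At the plume center C_max = M/(n_e·A·√(4πDt)), so D = M²/(4πt·(n_e·A·C_max)²).
n_e·A·C_max = 0.24 × 39.3 × 0.0391 = 0.3688 kg/m.
D = 9.97²/(4π × 193 × 0.3688²) = 0.301 m²/day.

0.301 m²/day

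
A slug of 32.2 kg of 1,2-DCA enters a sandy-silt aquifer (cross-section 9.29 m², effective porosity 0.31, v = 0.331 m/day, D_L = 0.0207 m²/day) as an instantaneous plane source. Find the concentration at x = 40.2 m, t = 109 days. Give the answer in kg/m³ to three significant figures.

For an instantaneous plane source, C(x,t) = M/(n_e·A·√(4πDt)) · exp(−(x−vt)²/(4Dt)), with n_e·A the pore (flow) area.
Plume center vt = 0.331 × 109 = 36.079 m, so the well at 40.2 m is 4.121 m downgradient of the peak.
√(4πDt) = 5.325 m, giving peak height M/(n_e·A·√(4πDt)) = 32.2/(0.31 × 9.29 × 5.325) = 2.100 kg/m³.
(x−vt)²/(4Dt) = (4.121)²/(4 × 0.0207 × 109) = 1.882; exp(−1.882) = 0.1523.
C = 2.100 × 0.1523 = 0.320 kg/m³.

0.320 kg/m³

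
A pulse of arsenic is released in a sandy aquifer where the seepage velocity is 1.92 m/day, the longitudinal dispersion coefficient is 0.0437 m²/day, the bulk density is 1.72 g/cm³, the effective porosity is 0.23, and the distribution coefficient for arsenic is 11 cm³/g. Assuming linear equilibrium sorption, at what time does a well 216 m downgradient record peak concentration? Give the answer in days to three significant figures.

9370 days

Retardation factor R = 1 + ρ_b·K_d/n = 1 + 1.72 × 11/0.23 = 83.26.
Sorption retards both mechanisms: v_R = v/R = 0.02306 m/day, D_R = D/R = 0.0005249 m²/day.
Peak time from v_R²t² + 2D_R t − x² = 0: t = (√(D_R² + v_R²x²) − D_R)/v_R².
√(D_R² + v_R²x²) = √(0.0005249² + 0.02306² × 216²) = 4.981; v_R² = 0.0005318.
t = (4.981 − 0.0005249)/0.0005318 = 9370 days.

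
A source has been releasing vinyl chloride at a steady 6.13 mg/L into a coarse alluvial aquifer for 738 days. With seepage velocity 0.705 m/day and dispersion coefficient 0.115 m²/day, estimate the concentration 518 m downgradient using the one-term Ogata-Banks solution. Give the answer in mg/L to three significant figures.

For a continuous step input, C/C₀ ≈ ½·erfc((x−vt)/(2√(Dt))).
vt = 0.705 × 738 = 520.29 m and 2√(Dt) = 2√(0.115 × 738) = 18.42 m.
Argument (x−vt)/(2√(Dt)) = (518 − 520.29)/18.42 = -0.1243; ½·erfc(-0.1243) = 0.5698.
C = 6.13 × 0.5698 = 3.49 mg/L.

3.49 mg/L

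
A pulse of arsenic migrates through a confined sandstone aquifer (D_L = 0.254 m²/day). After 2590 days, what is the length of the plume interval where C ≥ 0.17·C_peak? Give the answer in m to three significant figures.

The plume is Gaussian with σ = √(2Dt) = √(2 × 0.254 × 2590) = 36.27 m.
C/C_peak = exp(−Δx²/(2σ²)) = 0.17 ⇒ Δx = σ·√(−2 ln 0.17) = 36.27 × 1.883 = 68.30 m.
Width = 2Δx = 137 m.

137 m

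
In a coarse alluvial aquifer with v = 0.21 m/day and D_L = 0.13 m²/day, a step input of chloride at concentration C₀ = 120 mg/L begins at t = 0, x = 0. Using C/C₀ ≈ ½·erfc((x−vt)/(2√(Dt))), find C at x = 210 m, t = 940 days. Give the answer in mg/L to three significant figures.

For a continuous step input, C/C₀ ≈ ½·erfc((x−vt)/(2√(Dt))).
vt = 0.21 × 940 = 197.4 m and 2√(Dt) = 2√(0.13 × 940) = 22.11 m.
Argument (x−vt)/(2√(Dt)) = (210 − 197.4)/22.11 = 0.5699; ½·erfc(0.5699) = 0.2101.
C = 120 × 0.2101 = 25.2 mg/L.

25.2 mg/L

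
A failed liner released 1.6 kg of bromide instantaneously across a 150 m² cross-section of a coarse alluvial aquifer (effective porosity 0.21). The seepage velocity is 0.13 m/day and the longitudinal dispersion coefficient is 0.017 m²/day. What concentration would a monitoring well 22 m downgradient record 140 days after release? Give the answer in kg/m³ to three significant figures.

For an instantaneous plane source, C(x,t) = M/(n_e·A·√(4πDt)) · exp(−(x−vt)²/(4Dt)), with n_e·A the pore (flow) area.
Plume center vt = 0.13 × 140 = 18.2 m, so the well at 22 m is 3.8 m downgradient of the peak.
√(4πDt) = 5.469 m, giving peak height M/(n_e·A·√(4πDt)) = 1.6/(0.21 × 150 × 5.469) = 0.009288 kg/m³.
(x−vt)²/(4Dt) = (3.8)²/(4 × 0.017 × 140) = 1.517; exp(−1.517) = 0.2194.
C = 0.009288 × 0.2194 = 0.00204 kg/m³.

0.00204 kg/m³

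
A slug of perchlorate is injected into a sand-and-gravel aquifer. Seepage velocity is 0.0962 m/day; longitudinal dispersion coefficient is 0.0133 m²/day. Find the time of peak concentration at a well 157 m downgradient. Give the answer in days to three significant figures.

For the 1D instantaneous-source solution, setting ∂C/∂t = 0 at fixed x gives v²t² + 2Dt − x² = 0, so t = (√(D² + v²x²) − D)/v².
√(D² + v²x²) = √(0.0133² + 0.0962² × 157²) = 15.10; v² = 0.00925444.
t = (15.10 − 0.0133)/0.00925444 = 1630 days (vs. the pure-advection estimate x/v = 1630 d).

1630 days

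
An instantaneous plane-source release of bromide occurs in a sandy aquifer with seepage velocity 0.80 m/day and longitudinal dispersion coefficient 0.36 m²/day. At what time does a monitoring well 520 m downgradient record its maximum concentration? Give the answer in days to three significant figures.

For the 1D instantaneous-source solution, setting ∂C/∂t = 0 at fixed x gives v²t² + 2Dt − x² = 0, so t = (√(D² + v²x²) − D)/v².
√(D² + v²x²) = √(0.36² + 0.80² × 520²) = 416.0; v² = 0.64.
t = (416.0 − 0.36)/0.64 = 649 days (vs. the pure-advection estimate x/v = 650 d).

649 days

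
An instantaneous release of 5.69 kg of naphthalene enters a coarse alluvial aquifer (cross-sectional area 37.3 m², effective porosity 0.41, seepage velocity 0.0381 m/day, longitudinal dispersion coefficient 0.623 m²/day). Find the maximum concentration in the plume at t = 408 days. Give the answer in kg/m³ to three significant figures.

The peak of an instantaneous 1D plume sits at x = vt; there the Gaussian factor is 1 and C_max = M/(n_e·A·√(4πDt)), where n_e·A is the pore area the mass is dissolved in.
√(4πDt) = √(4π × 0.623 × 408) = 56.52 m, so C_max = 5.69/(0.41 × 37.3 × 56.52) = 0.00658 kg/m³.

0.00658 kg/m³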